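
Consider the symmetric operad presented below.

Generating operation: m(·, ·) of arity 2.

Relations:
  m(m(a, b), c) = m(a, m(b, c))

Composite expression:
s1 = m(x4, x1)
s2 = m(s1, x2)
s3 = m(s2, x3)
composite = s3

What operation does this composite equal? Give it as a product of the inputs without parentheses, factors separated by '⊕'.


x4 ⊕ x1 ⊕ x2 ⊕ x3

Associativity of m dissolves the nesting; only the x-input order survives.
m(x4, x1) linearizes to x4 ⊕ x1
m(m(x4, x1), x2) linearizes to x4 ⊕ x1 ⊕ x2
m(m(m(x4, x1), x2), x3) linearizes to x4 ⊕ x1 ⊕ x2 ⊕ x3


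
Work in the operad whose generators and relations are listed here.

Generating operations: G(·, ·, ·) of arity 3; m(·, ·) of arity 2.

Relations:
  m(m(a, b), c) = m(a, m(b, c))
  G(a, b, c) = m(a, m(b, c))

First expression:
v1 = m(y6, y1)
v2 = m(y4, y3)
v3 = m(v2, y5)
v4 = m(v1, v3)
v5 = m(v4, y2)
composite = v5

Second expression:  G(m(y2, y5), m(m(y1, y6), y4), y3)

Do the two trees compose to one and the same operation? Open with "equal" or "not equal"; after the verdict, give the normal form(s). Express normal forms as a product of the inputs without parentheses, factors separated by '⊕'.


The first composite normalizes to y6 ⊕ y1 ⊕ y4 ⊕ y3 ⊕ y5 ⊕ y2
The second composite normalizes to y2 ⊕ y5 ⊕ y1 ⊕ y6 ⊕ y4 ⊕ y3
Distinct normal forms: not equal.

not equal — first y6 ⊕ y1 ⊕ y4 ⊕ y3 ⊕ y5 ⊕ y2, second y2 ⊕ y5 ⊕ y1 ⊕ y6 ⊕ y4 ⊕ y3


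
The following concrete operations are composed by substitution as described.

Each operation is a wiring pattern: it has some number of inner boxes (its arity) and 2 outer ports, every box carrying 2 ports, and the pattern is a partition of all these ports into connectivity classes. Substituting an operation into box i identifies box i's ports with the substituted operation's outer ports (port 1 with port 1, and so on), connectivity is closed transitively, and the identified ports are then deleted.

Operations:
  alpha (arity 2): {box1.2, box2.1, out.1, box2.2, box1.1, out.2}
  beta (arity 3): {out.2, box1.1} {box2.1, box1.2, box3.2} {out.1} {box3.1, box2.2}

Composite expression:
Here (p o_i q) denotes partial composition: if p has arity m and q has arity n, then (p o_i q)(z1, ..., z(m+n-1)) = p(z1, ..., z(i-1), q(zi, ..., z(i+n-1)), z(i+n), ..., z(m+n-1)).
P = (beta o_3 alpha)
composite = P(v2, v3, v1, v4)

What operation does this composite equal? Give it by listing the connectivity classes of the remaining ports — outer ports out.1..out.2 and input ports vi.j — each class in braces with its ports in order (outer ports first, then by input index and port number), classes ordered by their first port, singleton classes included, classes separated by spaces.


Two ports join when wires chain via beta-identified ports.
after alpha, the pattern on (v1, v4) reads {out.1, out.2, v1.1, v1.2, v4.1, v4.2} (out.j = its outer ports)
after beta, the pattern on (v2, v3, v1, v4) reads {out.1} {out.2, v2.1} {v1.1, v1.2, v2.2, v3.1, v3.2, v4.1, v4.2} (out.j = its outer ports)

{out.1} {out.2, v2.1} {v1.1, v1.2, v2.2, v3.1, v3.2, v4.1, v4.2}


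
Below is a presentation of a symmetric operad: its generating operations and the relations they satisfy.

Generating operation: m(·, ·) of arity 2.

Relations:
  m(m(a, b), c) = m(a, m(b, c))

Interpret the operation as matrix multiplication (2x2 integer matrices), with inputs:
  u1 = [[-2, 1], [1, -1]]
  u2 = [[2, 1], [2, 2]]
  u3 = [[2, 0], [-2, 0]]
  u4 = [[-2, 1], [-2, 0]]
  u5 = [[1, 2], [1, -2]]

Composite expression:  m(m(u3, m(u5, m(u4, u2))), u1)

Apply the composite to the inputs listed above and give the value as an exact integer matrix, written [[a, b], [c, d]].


m(u4, u2) = [[-2, 0], [-4, -2]]
m(u5, m(u4, u2)) = [[-10, -4], [6, 4]]
m(u3, m(u5, m(u4, u2))) = [[-20, -8], [20, 8]]
m(m(u3, m(u5, m(u4, u2))), u1) = [[32, -12], [-32, 12]]

[[32, -12], [-32, 12]]


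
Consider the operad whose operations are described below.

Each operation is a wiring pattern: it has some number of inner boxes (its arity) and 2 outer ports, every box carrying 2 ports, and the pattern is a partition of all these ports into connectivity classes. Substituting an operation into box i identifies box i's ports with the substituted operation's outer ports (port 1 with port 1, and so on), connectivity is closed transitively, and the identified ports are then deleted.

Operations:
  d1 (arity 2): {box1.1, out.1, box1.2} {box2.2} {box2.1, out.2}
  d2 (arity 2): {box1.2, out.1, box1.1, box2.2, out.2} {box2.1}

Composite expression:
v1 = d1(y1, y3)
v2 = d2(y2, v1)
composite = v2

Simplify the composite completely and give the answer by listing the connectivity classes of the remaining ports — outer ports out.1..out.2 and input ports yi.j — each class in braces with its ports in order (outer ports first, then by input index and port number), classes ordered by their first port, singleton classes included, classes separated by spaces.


{out.1, out.2, y2.1, y2.2, y3.1} {y1.1, y1.2} {y3.2}

After gluing at d2, chains via deleted ports link the y-ports.
after d1, the pattern on (y1, y3) reads {out.1, y1.1, y1.2} {out.2, y3.1} {y3.2} (out.j = its outer ports)
after d2, the pattern on (y2, y1, y3) reads {out.1, out.2, y2.1, y2.2, y3.1} {y1.1, y1.2} {y3.2} (out.j = its outer ports)


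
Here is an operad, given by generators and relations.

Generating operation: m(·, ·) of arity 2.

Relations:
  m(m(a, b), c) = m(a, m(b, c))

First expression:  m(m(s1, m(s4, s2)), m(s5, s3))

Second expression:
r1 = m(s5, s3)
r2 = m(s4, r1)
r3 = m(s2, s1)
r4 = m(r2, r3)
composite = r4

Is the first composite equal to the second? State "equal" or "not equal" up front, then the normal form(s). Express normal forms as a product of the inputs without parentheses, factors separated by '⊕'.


not equal; the first gives s1 ⊕ s4 ⊕ s2 ⊕ s5 ⊕ s3 and the second s4 ⊕ s5 ⊕ s3 ⊕ s2 ⊕ s1

The first expression reduces to s1 ⊕ s4 ⊕ s2 ⊕ s5 ⊕ s3
The second expression reduces to s4 ⊕ s5 ⊕ s3 ⊕ s2 ⊕ s1
They disagree, so not equal.


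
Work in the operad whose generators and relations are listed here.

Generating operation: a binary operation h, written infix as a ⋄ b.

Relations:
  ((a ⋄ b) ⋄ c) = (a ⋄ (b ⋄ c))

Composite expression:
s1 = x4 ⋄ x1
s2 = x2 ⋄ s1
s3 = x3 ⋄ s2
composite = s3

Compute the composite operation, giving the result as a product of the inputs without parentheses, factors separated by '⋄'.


x3 ⋄ x2 ⋄ x4 ⋄ x1

All parenthesizations of h agree; list the x-inputs left to right.
(x4 ⋄ x1) flattens to x4 ⋄ x1
(x2 ⋄ (x4 ⋄ x1)) flattens to x2 ⋄ x4 ⋄ x1
(x3 ⋄ (x2 ⋄ (x4 ⋄ x1))) flattens to x3 ⋄ x2 ⋄ x4 ⋄ x1


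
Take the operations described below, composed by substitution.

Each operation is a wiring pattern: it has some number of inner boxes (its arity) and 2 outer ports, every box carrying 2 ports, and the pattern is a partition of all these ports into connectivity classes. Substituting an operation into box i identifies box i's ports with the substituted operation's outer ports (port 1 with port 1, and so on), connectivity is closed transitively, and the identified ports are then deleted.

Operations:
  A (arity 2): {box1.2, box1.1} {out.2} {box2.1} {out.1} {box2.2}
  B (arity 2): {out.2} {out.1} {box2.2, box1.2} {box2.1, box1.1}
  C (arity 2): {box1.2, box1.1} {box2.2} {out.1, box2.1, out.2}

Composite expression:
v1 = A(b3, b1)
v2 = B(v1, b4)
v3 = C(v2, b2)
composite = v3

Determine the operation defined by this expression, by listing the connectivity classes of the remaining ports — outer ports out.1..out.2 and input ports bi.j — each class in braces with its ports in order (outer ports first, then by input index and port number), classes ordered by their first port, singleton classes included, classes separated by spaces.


{out.1, out.2, b2.1} {b1.1} {b1.2} {b2.2} {b3.1, b3.2} {b4.1} {b4.2}


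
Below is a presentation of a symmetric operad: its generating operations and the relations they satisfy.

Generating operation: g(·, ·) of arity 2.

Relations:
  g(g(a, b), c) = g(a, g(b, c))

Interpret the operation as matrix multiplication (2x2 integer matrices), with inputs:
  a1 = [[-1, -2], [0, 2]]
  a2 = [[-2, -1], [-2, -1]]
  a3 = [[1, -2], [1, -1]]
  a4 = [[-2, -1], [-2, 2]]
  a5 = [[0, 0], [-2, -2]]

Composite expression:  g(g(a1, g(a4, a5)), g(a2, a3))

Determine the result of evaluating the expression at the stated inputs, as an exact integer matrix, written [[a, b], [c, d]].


[[-36, 60], [48, -80]]

g(a4, a5) = [[2, 2], [-4, -4]]
g(a1, g(a4, a5)) = [[6, 6], [-8, -8]]
g(a2, a3) = [[-3, 5], [-3, 5]]
g(g(a1, g(a4, a5)), g(a2, a3)) = [[-36, 60], [48, -80]]


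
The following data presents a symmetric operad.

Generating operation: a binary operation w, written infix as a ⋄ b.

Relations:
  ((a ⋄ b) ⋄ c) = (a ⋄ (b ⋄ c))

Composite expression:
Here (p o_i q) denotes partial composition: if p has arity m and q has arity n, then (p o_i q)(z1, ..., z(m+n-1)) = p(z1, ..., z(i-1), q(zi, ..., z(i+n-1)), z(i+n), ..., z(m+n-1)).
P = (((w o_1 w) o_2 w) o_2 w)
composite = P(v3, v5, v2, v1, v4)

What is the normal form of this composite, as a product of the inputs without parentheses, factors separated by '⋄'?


v3 ⋄ v5 ⋄ v2 ⋄ v1 ⋄ v4

Associativity of w dissolves the nesting; only the v-input order survives.
(v5 ⋄ v2) spells out as v5 ⋄ v2
((v5 ⋄ v2) ⋄ v1) spells out as v5 ⋄ v2 ⋄ v1
(v3 ⋄ ((v5 ⋄ v2) ⋄ v1)) spells out as v3 ⋄ v5 ⋄ v2 ⋄ v1
((v3 ⋄ ((v5 ⋄ v2) ⋄ v1)) ⋄ v4) spells out as v3 ⋄ v5 ⋄ v2 ⋄ v1 ⋄ v4


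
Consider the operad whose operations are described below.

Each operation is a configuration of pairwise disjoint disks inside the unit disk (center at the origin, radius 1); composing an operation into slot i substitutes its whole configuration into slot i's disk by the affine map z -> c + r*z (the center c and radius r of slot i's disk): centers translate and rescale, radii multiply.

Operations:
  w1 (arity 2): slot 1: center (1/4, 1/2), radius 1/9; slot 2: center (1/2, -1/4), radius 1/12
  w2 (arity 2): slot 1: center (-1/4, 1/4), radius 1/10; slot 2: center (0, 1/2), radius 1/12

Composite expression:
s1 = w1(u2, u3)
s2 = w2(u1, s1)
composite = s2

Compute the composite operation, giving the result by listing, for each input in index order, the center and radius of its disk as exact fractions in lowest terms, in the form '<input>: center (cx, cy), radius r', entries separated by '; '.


u1: center (-1/4, 1/4), radius 1/10; u2: center (1/48, 13/24), radius 1/108; u3: center (1/24, 23/48), radius 1/144


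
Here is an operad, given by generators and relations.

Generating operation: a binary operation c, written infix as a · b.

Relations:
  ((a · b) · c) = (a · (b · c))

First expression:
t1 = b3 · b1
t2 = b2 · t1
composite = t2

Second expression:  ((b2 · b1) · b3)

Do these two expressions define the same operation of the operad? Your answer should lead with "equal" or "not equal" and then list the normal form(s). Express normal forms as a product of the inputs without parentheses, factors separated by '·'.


not equal: they reduce to b2 · b3 · b1 and b2 · b1 · b3

In normal form, the first expression is b2 · b3 · b1
In normal form, the second expression is b2 · b1 · b3
They disagree, so not equal.


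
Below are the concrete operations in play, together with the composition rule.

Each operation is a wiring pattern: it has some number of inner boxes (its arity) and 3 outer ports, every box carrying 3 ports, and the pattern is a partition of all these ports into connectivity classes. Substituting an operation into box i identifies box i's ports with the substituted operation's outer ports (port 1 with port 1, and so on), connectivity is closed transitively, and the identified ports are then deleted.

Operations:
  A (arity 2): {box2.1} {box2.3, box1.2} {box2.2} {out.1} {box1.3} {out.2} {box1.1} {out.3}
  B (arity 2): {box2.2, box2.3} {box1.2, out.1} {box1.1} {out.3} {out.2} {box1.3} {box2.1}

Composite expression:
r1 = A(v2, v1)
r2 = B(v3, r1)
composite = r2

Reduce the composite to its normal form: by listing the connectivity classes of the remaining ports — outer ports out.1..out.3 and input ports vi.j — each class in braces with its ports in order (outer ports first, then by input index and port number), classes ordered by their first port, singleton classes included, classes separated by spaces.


{out.1, v3.2} {out.2} {out.3} {v1.1} {v1.2} {v1.3, v2.2} {v2.1} {v2.3} {v3.1} {v3.3}

Two ports join when wires chain via B-identified ports.
stage A: inputs (v2, v1), connectivity {out.1} {out.2} {out.3} {v1.1} {v1.2} {v1.3, v2.2} {v2.1} {v2.3}, out.j its boundary
stage B: inputs (v3, v2, v1), connectivity {out.1, v3.2} {out.2} {out.3} {v1.1} {v1.2} {v1.3, v2.2} {v2.1} {v2.3} {v3.1} {v3.3}, out.j its boundary


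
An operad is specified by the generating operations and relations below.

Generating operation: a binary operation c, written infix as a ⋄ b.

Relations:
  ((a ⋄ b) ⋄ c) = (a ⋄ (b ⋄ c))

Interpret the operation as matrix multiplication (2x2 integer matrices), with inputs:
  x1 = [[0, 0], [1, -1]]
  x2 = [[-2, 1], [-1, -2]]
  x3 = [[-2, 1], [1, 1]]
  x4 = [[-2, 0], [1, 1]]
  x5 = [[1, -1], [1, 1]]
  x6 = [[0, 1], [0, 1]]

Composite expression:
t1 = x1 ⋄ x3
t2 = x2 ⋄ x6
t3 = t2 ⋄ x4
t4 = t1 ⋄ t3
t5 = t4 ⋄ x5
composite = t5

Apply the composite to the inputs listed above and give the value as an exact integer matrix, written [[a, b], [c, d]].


[[0, 0], [6, 0]]

(x1 ⋄ x3) = [[0, 0], [-3, 0]]
(x2 ⋄ x6) = [[0, -1], [0, -3]]
((x2 ⋄ x6) ⋄ x4) = [[-1, -1], [-3, -3]]
((x1 ⋄ x3) ⋄ ((x2 ⋄ x6) ⋄ x4)) = [[0, 0], [3, 3]]
(((x1 ⋄ x3) ⋄ ((x2 ⋄ x6) ⋄ x4)) ⋄ x5) = [[0, 0], [6, 0]]


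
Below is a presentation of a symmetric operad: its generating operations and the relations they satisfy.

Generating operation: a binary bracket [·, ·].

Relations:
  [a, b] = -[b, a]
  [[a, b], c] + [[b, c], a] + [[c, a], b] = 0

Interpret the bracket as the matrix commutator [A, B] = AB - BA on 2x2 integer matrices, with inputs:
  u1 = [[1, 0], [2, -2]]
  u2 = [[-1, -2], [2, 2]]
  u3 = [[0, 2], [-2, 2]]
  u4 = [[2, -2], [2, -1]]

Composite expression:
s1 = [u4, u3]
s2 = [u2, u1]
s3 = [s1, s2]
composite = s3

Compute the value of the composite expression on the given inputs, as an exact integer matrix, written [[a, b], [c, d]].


[u4, u3] = [[0, 2], [2, 0]]
[u2, u1] = [[-4, 6], [12, 4]]
[[u4, u3], [u2, u1]] = [[12, 16], [-16, -12]]

[[12, 16], [-16, -12]]


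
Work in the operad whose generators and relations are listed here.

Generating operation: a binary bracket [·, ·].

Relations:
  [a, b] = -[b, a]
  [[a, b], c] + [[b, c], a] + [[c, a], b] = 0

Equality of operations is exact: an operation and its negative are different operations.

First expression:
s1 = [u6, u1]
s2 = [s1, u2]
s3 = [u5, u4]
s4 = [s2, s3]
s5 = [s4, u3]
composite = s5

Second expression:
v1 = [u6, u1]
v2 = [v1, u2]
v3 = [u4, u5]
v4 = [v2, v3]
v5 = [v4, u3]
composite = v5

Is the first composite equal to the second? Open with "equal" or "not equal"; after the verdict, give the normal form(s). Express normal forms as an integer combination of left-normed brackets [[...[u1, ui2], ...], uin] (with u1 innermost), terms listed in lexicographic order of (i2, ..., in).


Normal form of the first expression: [[[[[u1, u6], u2], u4], u5], u3] - [[[[[u1, u6], u2], u5], u4], u3]
Normal form of the second expression: -[[[[[u1, u6], u2], u4], u5], u3] + [[[[[u1, u6], u2], u5], u4], u3]
No match — not equal.

not equal; the first gives [[[[[u1, u6], u2], u4], u5], u3] - [[[[[u1, u6], u2], u5], u4], u3] and the second -[[[[[u1, u6], u2], u4], u5], u3] + [[[[[u1, u6], u2], u5], u4], u3]


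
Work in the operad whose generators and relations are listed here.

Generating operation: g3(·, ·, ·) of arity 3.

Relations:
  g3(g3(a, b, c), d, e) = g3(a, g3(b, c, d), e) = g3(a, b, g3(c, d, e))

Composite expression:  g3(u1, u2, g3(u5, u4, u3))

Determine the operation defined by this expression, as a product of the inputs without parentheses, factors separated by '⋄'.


Under associativity of g3, the answer is the u's in reading order.
g3(u5, u4, u3) flattens to u5 ⋄ u4 ⋄ u3
g3(u1, u2, g3(u5, u4, u3)) flattens to u1 ⋄ u2 ⋄ u5 ⋄ u4 ⋄ u3

u1 ⋄ u2 ⋄ u5 ⋄ u4 ⋄ u3


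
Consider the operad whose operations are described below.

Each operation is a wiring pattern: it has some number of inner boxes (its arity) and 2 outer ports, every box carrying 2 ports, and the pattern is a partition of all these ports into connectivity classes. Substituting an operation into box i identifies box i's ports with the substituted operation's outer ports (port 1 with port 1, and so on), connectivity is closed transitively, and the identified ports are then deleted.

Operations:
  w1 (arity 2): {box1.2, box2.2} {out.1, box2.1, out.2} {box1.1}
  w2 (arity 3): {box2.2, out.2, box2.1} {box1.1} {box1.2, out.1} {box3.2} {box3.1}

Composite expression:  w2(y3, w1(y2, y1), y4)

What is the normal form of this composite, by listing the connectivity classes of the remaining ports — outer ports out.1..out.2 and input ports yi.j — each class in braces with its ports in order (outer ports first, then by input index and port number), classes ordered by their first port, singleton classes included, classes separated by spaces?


{out.1, y3.2} {out.2, y1.1} {y1.2, y2.2} {y2.1} {y3.1} {y4.1} {y4.2}

After gluing at w2, chains via deleted ports link the y-ports.
w1 over (y2, y1) gives {out.1, out.2, y1.1} {y1.2, y2.2} {y2.1}, out.j being that stage's outer ports
w2 over (y3, y2, y1, y4) gives {out.1, y3.2} {out.2, y1.1} {y1.2, y2.2} {y2.1} {y3.1} {y4.1} {y4.2}, out.j being that stage's outer ports


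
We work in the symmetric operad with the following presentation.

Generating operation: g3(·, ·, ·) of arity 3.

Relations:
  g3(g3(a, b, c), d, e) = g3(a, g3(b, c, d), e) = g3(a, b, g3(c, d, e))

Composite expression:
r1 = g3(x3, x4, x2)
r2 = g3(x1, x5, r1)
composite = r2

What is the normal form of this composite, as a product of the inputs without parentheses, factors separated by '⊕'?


The g3-tree's shape is irrelevant; the x-reading-order decides.
g3(x3, x4, x2) flattens to x3 ⊕ x4 ⊕ x2
g3(x1, x5, g3(x3, x4, x2)) flattens to x1 ⊕ x5 ⊕ x3 ⊕ x4 ⊕ x2

x1 ⊕ x5 ⊕ x3 ⊕ x4 ⊕ x2


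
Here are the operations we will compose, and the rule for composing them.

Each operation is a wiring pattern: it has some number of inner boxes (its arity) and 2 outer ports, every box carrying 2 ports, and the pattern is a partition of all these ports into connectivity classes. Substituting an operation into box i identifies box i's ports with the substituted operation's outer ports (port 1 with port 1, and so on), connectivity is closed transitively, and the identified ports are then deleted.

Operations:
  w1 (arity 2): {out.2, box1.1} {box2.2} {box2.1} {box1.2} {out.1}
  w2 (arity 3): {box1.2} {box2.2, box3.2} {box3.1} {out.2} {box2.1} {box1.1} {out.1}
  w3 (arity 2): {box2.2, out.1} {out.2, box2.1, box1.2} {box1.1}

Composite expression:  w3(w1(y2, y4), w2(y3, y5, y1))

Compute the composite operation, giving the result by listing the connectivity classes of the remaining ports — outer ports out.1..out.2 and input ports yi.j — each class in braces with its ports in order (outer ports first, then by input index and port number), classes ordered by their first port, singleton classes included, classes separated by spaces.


{out.1} {out.2, y2.1} {y1.1} {y1.2, y5.2} {y2.2} {y3.1} {y3.2} {y4.1} {y4.2} {y5.1}

Treat the ports identified at w3 as solder joints: merge, then drop.
the subtree at w1 composes to {out.1} {out.2, y2.1} {y2.2} {y4.1} {y4.2} on (y2, y4); out.j = own outer ports
the subtree at w2 composes to {out.1} {out.2} {y1.1} {y1.2, y5.2} {y3.1} {y3.2} {y5.1} on (y3, y5, y1); out.j = own outer ports
the subtree at w3 composes to {out.1} {out.2, y2.1} {y1.1} {y1.2, y5.2} {y2.2} {y3.1} {y3.2} {y4.1} {y4.2} {y5.1} on (y2, y4, y3, y5, y1); out.j = own outer ports


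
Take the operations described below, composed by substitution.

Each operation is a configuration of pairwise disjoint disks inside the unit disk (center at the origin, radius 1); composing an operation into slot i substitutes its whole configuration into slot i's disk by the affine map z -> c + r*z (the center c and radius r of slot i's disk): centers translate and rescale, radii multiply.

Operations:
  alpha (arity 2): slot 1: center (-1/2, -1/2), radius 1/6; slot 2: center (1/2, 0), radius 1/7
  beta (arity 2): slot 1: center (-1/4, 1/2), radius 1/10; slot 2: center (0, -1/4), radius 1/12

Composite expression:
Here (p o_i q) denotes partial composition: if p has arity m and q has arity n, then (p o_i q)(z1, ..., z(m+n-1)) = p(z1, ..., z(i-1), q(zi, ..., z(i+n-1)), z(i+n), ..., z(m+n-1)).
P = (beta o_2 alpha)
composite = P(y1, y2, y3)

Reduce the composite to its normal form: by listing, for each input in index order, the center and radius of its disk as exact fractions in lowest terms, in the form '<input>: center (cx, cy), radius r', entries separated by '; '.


y1: center (-1/4, 1/2), radius 1/10; y2: center (-1/24, -7/24), radius 1/72; y3: center (1/24, -1/4), radius 1/84

Follow each y-input down from beta: c' goes to c + r*c', radius to r*r'.
y1 passes through 1 substitution, ending at center (-1/4, 1/2), radius 1/10
y2 passes through 2 substitutions, ending at center (-1/24, -7/24), radius 1/72
y3 passes through 2 substitutions, ending at center (1/24, -1/4), radius 1/84


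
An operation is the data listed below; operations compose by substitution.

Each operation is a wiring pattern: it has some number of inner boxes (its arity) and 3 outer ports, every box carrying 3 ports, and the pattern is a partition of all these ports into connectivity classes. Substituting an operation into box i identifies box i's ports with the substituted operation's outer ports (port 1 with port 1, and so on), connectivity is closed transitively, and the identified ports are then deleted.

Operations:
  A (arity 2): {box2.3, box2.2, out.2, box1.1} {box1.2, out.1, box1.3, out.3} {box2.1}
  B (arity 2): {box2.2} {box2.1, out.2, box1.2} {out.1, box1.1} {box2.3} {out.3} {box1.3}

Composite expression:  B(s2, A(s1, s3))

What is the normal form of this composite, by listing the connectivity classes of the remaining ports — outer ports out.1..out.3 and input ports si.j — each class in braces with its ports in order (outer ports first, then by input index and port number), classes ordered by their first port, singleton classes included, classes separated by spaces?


{out.1, s2.1} {out.2, s1.2, s1.3, s2.2} {out.3} {s1.1, s3.2, s3.3} {s2.3} {s3.1}


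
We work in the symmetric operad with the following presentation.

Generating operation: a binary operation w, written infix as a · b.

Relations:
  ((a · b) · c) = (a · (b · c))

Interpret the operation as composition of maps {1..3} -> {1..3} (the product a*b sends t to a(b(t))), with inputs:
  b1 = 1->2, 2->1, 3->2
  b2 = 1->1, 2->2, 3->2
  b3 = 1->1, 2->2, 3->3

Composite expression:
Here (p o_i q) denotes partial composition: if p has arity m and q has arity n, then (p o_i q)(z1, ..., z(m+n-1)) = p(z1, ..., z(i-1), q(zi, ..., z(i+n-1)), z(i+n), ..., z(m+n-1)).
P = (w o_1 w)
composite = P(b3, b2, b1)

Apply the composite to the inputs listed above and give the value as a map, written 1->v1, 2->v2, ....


(b3 · b2) = 1->1, 2->2, 3->2
((b3 · b2) · b1) = 1->2, 2->1, 3->2

1->2, 2->1, 3->2


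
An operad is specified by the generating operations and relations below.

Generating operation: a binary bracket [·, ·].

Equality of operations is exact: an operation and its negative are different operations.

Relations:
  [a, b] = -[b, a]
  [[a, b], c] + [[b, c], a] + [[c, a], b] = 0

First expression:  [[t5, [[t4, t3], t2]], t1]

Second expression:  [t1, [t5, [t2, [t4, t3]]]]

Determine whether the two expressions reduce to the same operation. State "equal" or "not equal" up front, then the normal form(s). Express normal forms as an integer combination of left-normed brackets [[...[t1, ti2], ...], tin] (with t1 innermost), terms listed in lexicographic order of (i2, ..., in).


equal — both sides give [[[[t1, t2], t3], t4], t5] - [[[[t1, t2], t4], t3], t5] - [[[[t1, t3], t4], t2], t5] + [[[[t1, t4], t3], t2], t5] - [[[[t1, t5], t2], t3], t4] + [[[[t1, t5], t2], t4], t3] + [[[[t1, t5], t3], t4], t2] - [[[[t1, t5], t4], t3], t2]

The first expression reduces to [[[[t1, t2], t3], t4], t5] - [[[[t1, t2], t4], t3], t5] - [[[[t1, t3], t4], t2], t5] + [[[[t1, t4], t3], t2], t5] - [[[[t1, t5], t2], t3], t4] + [[[[t1, t5], t2], t4], t3] + [[[[t1, t5], t3], t4], t2] - [[[[t1, t5], t4], t3], t2]
The second expression reduces to [[[[t1, t2], t3], t4], t5] - [[[[t1, t2], t4], t3], t5] - [[[[t1, t3], t4], t2], t5] + [[[[t1, t4], t3], t2], t5] - [[[[t1, t5], t2], t3], t4] + [[[[t1, t5], t2], t4], t3] + [[[[t1, t5], t3], t4], t2] - [[[[t1, t5], t4], t3], t2]
The forms coincide; equal.


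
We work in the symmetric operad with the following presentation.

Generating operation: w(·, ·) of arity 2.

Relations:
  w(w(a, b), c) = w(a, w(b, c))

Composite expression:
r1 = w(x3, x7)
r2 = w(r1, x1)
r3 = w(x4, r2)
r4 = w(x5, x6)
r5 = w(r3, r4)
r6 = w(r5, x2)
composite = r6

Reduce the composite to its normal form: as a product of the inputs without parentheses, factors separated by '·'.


Key point: w is associative — brackets drop, the x-order remains.
w(x3, x7) flattens to x3 · x7
w(w(x3, x7), x1) flattens to x3 · x7 · x1
w(x4, w(w(x3, x7), x1)) flattens to x4 · x3 · x7 · x1
w(x5, x6) flattens to x5 · x6
w(w(x4, w(w(x3, x7), x1)), w(x5, x6)) flattens to x4 · x3 · x7 · x1 · x5 · x6
w(w(w(x4, w(w(x3, x7), x1)), w(x5, x6)), x2) flattens to x4 · x3 · x7 · x1 · x5 · x6 · x2

x4 · x3 · x7 · x1 · x5 · x6 · x2


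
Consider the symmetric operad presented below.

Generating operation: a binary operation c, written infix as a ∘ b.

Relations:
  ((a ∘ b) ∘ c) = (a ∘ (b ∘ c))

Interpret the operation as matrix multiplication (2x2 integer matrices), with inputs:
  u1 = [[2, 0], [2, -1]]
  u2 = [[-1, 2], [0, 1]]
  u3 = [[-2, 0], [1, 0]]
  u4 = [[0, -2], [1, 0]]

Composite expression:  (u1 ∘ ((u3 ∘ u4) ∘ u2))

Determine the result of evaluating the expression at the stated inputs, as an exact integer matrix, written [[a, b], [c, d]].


[[0, 8], [0, 10]]

(u3 ∘ u4) = [[0, 4], [0, -2]]
((u3 ∘ u4) ∘ u2) = [[0, 4], [0, -2]]
(u1 ∘ ((u3 ∘ u4) ∘ u2)) = [[0, 8], [0, 10]]


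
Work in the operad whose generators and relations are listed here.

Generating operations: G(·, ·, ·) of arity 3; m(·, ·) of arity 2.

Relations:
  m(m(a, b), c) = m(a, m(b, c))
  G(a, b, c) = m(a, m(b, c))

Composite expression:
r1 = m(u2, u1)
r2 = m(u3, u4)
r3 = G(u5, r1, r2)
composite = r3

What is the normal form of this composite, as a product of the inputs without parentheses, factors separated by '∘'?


u5 ∘ u2 ∘ u1 ∘ u3 ∘ u4

Key point: G is associative — brackets drop, the u-order remains.
m(u2, u1) flattens to u2 ∘ u1
m(u3, u4) flattens to u3 ∘ u4
G(u5, m(u2, u1), m(u3, u4)) flattens to u5 ∘ u2 ∘ u1 ∘ u3 ∘ u4


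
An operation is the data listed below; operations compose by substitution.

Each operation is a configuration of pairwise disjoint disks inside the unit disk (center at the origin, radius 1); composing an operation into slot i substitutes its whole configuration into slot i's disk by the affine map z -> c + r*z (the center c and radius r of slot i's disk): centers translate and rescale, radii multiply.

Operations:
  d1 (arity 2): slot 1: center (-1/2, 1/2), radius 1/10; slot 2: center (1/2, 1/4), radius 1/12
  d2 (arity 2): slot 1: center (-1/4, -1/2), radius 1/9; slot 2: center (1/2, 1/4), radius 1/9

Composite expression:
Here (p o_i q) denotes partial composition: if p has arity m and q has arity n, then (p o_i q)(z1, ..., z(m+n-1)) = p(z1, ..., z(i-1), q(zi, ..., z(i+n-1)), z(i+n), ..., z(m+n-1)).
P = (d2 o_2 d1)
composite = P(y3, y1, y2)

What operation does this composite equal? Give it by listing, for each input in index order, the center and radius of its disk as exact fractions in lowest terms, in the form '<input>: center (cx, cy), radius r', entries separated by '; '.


y1: center (4/9, 11/36), radius 1/90; y2: center (5/9, 5/18), radius 1/108; y3: center (-1/4, -1/2), radius 1/9

Follow each y-input down from d2: c' goes to c + r*c', radius to r*r'.
tracing y3 down its 1-map path: center (-1/4, -1/2), radius 1/9
tracing y1 down its 2-map path: center (4/9, 11/36), radius 1/90
tracing y2 down its 2-map path: center (5/9, 5/18), radius 1/108


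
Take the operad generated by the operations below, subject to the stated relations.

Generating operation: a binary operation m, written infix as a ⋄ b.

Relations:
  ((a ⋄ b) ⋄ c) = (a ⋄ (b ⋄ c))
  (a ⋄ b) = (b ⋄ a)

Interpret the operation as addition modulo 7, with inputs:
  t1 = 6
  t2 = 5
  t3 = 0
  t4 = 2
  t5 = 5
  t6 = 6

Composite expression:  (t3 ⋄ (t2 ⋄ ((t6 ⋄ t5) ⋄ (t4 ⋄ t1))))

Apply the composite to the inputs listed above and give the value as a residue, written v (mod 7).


3 (mod 7)

(t6 ⋄ t5) = 4
(t4 ⋄ t1) = 1
((t6 ⋄ t5) ⋄ (t4 ⋄ t1)) = 5
(t2 ⋄ ((t6 ⋄ t5) ⋄ (t4 ⋄ t1))) = 3
(t3 ⋄ (t2 ⋄ ((t6 ⋄ t5) ⋄ (t4 ⋄ t1)))) = 3


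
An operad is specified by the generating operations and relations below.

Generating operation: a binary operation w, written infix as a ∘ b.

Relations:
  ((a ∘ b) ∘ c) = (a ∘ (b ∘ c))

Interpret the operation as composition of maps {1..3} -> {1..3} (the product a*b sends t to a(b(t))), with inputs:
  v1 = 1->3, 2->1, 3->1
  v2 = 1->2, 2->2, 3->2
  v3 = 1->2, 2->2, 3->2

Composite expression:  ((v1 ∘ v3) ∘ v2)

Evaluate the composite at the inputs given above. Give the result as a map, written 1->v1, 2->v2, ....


1->1, 2->1, 3->1


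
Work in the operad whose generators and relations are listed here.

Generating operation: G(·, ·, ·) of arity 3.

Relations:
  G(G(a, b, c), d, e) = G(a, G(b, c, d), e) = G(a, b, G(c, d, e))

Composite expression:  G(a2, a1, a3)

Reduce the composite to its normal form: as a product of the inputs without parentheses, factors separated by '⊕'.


a2 ⊕ a1 ⊕ a3


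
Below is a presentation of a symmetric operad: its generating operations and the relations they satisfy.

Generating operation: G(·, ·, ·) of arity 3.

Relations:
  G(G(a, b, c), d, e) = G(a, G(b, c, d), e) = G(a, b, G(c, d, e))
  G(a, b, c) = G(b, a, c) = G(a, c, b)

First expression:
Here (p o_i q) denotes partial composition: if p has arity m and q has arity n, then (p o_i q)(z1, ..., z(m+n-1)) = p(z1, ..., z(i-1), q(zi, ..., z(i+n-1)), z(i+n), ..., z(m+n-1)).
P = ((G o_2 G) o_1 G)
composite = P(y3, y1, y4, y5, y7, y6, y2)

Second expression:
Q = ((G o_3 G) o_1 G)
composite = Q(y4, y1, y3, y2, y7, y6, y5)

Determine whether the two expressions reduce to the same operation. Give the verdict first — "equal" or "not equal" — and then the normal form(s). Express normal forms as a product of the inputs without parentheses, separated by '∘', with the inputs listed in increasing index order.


In normal form, the first expression is y1 ∘ y2 ∘ y3 ∘ y4 ∘ y5 ∘ y6 ∘ y7
In normal form, the second expression is y1 ∘ y2 ∘ y3 ∘ y4 ∘ y5 ∘ y6 ∘ y7
The forms coincide; equal.

equal — both sides give y1 ∘ y2 ∘ y3 ∘ y4 ∘ y5 ∘ y6 ∘ y7


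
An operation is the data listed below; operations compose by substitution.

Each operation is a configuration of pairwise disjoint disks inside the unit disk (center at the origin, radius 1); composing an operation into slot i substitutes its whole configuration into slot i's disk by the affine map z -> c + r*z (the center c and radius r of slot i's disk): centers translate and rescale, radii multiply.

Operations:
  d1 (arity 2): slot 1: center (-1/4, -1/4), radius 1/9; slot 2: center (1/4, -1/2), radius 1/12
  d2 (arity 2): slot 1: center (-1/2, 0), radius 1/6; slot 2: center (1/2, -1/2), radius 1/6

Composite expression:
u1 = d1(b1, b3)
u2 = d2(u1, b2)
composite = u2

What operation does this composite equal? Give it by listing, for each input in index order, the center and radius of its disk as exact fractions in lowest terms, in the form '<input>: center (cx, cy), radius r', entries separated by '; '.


b1: center (-13/24, -1/24), radius 1/54; b2: center (1/2, -1/2), radius 1/6; b3: center (-11/24, -1/12), radius 1/72

Affine substitution under d2: radii multiply and b-centers shift.
input b1: composing its 2 substitution steps yields center (-13/24, -1/24), radius 1/54
input b3: composing its 2 substitution steps yields center (-11/24, -1/12), radius 1/72
input b2: composing its 1 substitution step yields center (1/2, -1/2), radius 1/6


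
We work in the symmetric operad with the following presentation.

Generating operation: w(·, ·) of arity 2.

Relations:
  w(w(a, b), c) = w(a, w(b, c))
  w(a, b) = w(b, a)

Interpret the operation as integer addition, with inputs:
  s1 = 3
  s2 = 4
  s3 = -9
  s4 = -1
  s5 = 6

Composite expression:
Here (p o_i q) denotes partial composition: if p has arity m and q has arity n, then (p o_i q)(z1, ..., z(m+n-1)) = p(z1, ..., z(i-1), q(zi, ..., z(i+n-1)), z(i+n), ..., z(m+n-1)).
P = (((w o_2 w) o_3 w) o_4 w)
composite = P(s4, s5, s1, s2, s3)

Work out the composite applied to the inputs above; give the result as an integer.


w(s2, s3) = -5
w(s1, w(s2, s3)) = -2
w(s5, w(s1, w(s2, s3))) = 4
w(s4, w(s5, w(s1, w(s2, s3)))) = 3

3


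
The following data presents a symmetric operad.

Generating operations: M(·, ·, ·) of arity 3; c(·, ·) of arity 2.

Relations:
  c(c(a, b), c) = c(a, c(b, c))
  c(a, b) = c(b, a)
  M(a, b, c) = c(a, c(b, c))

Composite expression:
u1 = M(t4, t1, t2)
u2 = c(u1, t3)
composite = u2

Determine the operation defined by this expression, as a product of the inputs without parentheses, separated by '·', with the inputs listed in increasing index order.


t1 · t2 · t3 · t4


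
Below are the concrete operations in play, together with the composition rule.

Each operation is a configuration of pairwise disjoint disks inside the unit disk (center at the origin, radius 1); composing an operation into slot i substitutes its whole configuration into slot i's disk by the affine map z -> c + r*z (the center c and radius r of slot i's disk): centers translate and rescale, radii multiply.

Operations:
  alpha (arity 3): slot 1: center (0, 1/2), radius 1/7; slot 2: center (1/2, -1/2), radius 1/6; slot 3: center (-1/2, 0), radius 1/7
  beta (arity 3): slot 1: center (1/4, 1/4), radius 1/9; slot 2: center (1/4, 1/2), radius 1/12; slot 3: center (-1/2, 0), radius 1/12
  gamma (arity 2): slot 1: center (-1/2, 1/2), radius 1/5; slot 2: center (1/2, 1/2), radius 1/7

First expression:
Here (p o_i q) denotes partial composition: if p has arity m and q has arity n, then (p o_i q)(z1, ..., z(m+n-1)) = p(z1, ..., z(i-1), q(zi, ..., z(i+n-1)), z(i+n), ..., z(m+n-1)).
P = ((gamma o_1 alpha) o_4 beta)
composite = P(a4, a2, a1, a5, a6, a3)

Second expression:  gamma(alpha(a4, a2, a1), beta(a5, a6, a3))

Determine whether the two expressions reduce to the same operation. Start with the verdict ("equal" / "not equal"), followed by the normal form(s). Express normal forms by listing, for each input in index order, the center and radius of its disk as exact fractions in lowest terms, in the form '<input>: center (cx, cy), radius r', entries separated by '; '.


The first expression reduces to a1: center (-3/5, 1/2), radius 1/35; a2: center (-2/5, 2/5), radius 1/30; a3: center (3/7, 1/2), radius 1/84; a4: center (-1/2, 3/5), radius 1/35; a5: center (15/28, 15/28), radius 1/63; a6: center (15/28, 4/7), radius 1/84
The second expression reduces to a1: center (-3/5, 1/2), radius 1/35; a2: center (-2/5, 2/5), radius 1/30; a3: center (3/7, 1/2), radius 1/84; a4: center (-1/2, 3/5), radius 1/35; a5: center (15/28, 15/28), radius 1/63; a6: center (15/28, 4/7), radius 1/84
Same normal form: equal.

equal: each reduces to a1: center (-3/5, 1/2), radius 1/35; a2: center (-2/5, 2/5), radius 1/30; a3: center (3/7, 1/2), radius 1/84; a4: center (-1/2, 3/5), radius 1/35; a5: center (15/28, 15/28), radius 1/63; a6: center (15/28, 4/7), radius 1/84


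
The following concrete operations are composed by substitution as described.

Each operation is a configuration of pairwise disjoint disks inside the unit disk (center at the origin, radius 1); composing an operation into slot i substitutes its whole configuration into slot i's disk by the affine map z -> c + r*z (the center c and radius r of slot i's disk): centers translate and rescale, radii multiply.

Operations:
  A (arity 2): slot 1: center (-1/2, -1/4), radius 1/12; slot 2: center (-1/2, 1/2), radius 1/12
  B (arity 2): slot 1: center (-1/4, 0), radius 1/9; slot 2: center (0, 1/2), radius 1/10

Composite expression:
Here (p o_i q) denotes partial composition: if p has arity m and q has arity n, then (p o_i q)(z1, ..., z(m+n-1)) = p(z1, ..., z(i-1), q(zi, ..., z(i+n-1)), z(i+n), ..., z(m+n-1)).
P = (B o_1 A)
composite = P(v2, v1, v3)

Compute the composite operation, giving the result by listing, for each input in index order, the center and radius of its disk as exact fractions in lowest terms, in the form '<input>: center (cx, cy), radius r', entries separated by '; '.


v1: center (-11/36, 1/18), radius 1/108; v2: center (-11/36, -1/36), radius 1/108; v3: center (0, 1/2), radius 1/10

Follow each v-input down from B: c' goes to c + r*c', radius to r*r'.
tracing v2 down its 2-map path: center (-11/36, -1/36), radius 1/108
tracing v1 down its 2-map path: center (-11/36, 1/18), radius 1/108
tracing v3 down its 1-map path: center (0, 1/2), radius 1/10


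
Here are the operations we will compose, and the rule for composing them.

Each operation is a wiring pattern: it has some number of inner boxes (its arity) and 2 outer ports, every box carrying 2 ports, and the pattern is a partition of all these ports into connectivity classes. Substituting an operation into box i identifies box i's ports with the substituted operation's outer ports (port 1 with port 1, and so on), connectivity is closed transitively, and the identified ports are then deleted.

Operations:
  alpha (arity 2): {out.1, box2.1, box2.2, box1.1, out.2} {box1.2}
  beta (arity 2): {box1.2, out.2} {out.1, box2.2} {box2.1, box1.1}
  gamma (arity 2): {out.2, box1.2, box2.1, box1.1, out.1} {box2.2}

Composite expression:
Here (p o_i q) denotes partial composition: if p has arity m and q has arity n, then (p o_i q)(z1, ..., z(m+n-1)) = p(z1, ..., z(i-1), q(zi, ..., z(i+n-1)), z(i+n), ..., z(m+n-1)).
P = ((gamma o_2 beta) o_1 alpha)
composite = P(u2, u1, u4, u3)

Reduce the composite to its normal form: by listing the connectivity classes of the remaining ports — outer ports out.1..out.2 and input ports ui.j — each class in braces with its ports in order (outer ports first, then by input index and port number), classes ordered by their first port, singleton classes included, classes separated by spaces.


{out.1, out.2, u1.1, u1.2, u2.1, u3.2} {u2.2} {u3.1, u4.1} {u4.2}

After gluing at gamma, chains via deleted ports link the u-ports.
the subtree at alpha composes to {out.1, out.2, u1.1, u1.2, u2.1} {u2.2} on (u2, u1); out.j = own outer ports
the subtree at beta composes to {out.1, u3.2} {out.2, u4.2} {u3.1, u4.1} on (u4, u3); out.j = own outer ports
the subtree at gamma composes to {out.1, out.2, u1.1, u1.2, u2.1, u3.2} {u2.2} {u3.1, u4.1} {u4.2} on (u2, u1, u4, u3); out.j = own outer ports


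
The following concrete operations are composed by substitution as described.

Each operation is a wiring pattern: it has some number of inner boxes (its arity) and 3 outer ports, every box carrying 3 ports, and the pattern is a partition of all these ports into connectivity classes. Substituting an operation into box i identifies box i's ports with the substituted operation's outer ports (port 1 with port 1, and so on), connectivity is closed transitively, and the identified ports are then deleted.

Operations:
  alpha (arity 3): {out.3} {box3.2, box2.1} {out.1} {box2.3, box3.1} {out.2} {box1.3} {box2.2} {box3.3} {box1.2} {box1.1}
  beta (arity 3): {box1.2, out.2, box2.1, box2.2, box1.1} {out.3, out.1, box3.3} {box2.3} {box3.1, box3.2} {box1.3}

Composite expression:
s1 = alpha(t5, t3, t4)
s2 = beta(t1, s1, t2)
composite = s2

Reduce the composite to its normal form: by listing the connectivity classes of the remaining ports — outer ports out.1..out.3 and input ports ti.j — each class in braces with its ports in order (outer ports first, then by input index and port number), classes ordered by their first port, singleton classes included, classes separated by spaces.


{out.1, out.3, t2.3} {out.2, t1.1, t1.2} {t1.3} {t2.1, t2.2} {t3.1, t4.2} {t3.2} {t3.3, t4.1} {t4.3} {t5.1} {t5.2} {t5.3}
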